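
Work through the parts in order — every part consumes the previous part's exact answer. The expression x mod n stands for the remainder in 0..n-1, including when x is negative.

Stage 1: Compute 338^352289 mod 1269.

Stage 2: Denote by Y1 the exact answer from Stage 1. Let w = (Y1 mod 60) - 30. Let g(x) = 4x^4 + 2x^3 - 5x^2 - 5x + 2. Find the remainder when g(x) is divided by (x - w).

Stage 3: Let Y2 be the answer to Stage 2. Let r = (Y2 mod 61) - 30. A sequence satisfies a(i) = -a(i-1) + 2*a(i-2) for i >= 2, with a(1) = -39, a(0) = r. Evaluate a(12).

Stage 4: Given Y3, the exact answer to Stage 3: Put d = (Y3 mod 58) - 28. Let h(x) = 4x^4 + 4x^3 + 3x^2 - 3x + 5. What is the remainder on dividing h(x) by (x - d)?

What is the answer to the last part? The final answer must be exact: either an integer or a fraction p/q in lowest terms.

64223

Stage 1: squarings mod 1269: 338^1=338, 338^2=34, 338^4=1156, 338^8=79, 338^16=1165, 338^32=664, 338^64=553, 338^128=1249, 338^256=400, 338^512=106, 338^1024=1084, 338^2048=1231, 338^4096=175, 338^8192=169, 338^16384=643, 338^32768=1024, 338^65536=382, 338^131072=1258, 338^262144=121; 338^352289 = 338^1 * 338^32 * 338^8192 * 338^16384 * 338^65536 * 338^262144 = 911 (mod 1269); answer 911
Stage 2: Y1 = 911; w = -19; remainder = value at the root: 4*(-19)^4 + 2*(-19)^3 - 5*(-19)^2 - 5*(-19)^1 + 2 = (521284) + (-13718) + (-1805) + (95) + (2) = 505858; answer 505858
Stage 3: Y2 = 505858; r = 16; a(2) = -1*(-39) + 2*(16) = 71; iterating: a(2)=71, a(3)=-149, a(4)=291, a(5)=-589, a(6)=1171, a(7)=-2349, a(8)=4691, a(9)=-9389, a(10)=18771, a(11)=-37549, a(12)=75091; answer 75091
Stage 4: Y3 = 75091; d = 11; remainder = value at the root: 4*(11)^4 + 4*(11)^3 + 3*(11)^2 - 3*(11)^1 + 5 = (58564) + (5324) + (363) + (-33) + (5) = 64223; answer 64223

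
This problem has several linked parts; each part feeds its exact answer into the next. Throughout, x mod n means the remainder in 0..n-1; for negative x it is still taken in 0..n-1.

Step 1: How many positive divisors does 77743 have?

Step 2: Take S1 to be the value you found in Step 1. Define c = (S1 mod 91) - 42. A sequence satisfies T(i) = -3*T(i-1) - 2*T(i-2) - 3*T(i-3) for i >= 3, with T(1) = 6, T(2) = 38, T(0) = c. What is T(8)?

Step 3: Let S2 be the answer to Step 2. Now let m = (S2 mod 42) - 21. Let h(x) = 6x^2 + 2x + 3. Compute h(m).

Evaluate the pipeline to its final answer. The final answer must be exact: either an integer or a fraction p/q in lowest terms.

2131

Step 1: 77743 is prime, so its only divisors are 1 and 77743; count = 2; answer 2
Step 2: S1 = 2; c = -40; T(3) = -3*(38) - 2*(6) - 3*(-40) = -6; iterating: T(3)=-6, T(4)=-76, T(5)=126, T(6)=-208, T(7)=600, T(8)=-1762; answer -1762
Step 3: S2 = -1762; m = -19; 6*(-19)^2 + 2*(-19)^1 + 3 = (2166) + (-38) + (3) = 2131; answer 2131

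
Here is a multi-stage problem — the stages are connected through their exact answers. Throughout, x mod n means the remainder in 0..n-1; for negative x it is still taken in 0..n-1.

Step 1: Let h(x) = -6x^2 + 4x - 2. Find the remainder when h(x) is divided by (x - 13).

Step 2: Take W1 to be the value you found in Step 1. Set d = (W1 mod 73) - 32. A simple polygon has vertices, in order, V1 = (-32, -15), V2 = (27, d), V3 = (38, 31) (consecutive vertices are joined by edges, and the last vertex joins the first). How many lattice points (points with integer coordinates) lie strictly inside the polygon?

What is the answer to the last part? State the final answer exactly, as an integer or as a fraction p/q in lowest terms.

Step 1: remainder = value at the root: -6*(13)^2 + 4*(13)^1 - 2 = (-1014) + (52) + (-2) = -964; answer -964
Step 2: W1 = -964; d = 26; cross terms: (-32*26 - 27*-15)=-427, (27*31 - 38*26)=-151, (38*-15 - -32*31)=422; twice the area = |-156| = 156; area = 78; boundary points = 1 + 1 + 2 = 4; strictly interior points = area - boundary/2 + 1 = 77; answer 77

77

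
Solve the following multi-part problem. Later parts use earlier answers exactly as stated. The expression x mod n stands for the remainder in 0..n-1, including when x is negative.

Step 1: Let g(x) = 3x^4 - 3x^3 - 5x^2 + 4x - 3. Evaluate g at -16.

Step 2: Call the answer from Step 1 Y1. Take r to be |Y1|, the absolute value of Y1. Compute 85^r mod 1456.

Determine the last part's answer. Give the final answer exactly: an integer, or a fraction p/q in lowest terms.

Step 1: 3*(-16)^4 - 3*(-16)^3 - 5*(-16)^2 + 4*(-16)^1 - 3 = (196608) + (12288) + (-1280) + (-64) + (-3) = 207549; answer 207549
Step 2: Y1 = 207549; r = 207549; squarings mod 1456: 85^1=85, 85^2=1401, 85^4=113, 85^8=1121, 85^16=113, 85^32=1121, 85^64=113, 85^128=1121, 85^256=113, 85^512=1121, 85^1024=113, 85^2048=1121, 85^4096=113, 85^8192=1121, 85^16384=113, 85^32768=1121, 85^65536=113, 85^131072=1121; 85^207549 = 85^1 * 85^4 * 85^8 * 85^16 * 85^32 * 85^128 * 85^512 * 85^2048 * 85^8192 * 85^65536 * 85^131072 = 645 (mod 1456); answer 645

645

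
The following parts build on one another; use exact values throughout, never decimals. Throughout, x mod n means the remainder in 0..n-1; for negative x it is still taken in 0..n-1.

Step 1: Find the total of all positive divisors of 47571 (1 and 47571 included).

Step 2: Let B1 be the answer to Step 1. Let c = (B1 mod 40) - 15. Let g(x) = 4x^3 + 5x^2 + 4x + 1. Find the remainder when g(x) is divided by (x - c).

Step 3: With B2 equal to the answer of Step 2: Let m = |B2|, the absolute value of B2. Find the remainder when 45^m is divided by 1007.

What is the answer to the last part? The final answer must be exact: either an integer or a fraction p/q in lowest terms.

197

Step 1: 47571 = 3 * 101 * 157; sigma = (1 + 3) * (1 + 101) * (1 + 157) = 4 * 102 * 158 = 64464; answer 64464
Step 2: B1 = 64464; c = 9; remainder = value at the root: 4*(9)^3 + 5*(9)^2 + 4*(9)^1 + 1 = (2916) + (405) + (36) + (1) = 3358; answer 3358
Step 3: B2 = 3358; m = 3358; squarings mod 1007: 45^1=45, 45^2=11, 45^4=121, 45^8=543, 45^16=805, 45^32=524, 45^64=672, 45^128=448, 45^256=311, 45^512=49, 45^1024=387, 45^2048=733; 45^3358 = 45^2 * 45^4 * 45^8 * 45^16 * 45^256 * 45^1024 * 45^2048 = 197 (mod 1007); answer 197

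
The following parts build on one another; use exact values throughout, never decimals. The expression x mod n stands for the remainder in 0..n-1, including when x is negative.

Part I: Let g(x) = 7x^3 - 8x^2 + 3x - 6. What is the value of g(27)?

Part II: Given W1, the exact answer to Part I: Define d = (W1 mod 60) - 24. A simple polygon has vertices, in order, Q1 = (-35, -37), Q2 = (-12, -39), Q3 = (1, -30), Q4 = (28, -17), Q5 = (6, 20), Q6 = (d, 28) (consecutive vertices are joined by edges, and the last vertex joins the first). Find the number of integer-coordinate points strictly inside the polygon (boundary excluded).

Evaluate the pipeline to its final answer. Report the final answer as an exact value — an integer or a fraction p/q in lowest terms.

Part I: 7*(27)^3 - 8*(27)^2 + 3*(27)^1 - 6 = (137781) + (-5832) + (81) + (-6) = 132024; answer 132024
Part II: W1 = 132024; d = 0; cross terms: (-35*-39 - -12*-37)=921, (-12*-30 - 1*-39)=399, (1*-17 - 28*-30)=823, (28*20 - 6*-17)=662, (6*28 - 0*20)=168, (0*-37 - -35*28)=980; twice the area = |3953| = 3953; area = 3953/2; boundary points = 1 + 1 + 1 + 1 + 2 + 5 = 11; strictly interior points = area - boundary/2 + 1 = 1972; answer 1972

1972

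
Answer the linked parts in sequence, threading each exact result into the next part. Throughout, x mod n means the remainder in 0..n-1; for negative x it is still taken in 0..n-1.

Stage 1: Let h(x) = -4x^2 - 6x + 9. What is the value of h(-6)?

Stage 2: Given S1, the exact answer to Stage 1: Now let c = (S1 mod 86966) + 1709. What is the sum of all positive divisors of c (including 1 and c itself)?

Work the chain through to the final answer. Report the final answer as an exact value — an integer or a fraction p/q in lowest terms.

Stage 1: -4*(-6)^2 - 6*(-6)^1 + 9 = (-144) + (36) + (9) = -99; answer -99
Stage 2: S1 = -99; c = 88576; 88576 = 2^9 * 173; sigma = (1 + 2 + 4 + 8 + 16 + 32 + 64 + 128 + 256 + 512) * (1 + 173) = 1023 * 174 = 178002; answer 178002

178002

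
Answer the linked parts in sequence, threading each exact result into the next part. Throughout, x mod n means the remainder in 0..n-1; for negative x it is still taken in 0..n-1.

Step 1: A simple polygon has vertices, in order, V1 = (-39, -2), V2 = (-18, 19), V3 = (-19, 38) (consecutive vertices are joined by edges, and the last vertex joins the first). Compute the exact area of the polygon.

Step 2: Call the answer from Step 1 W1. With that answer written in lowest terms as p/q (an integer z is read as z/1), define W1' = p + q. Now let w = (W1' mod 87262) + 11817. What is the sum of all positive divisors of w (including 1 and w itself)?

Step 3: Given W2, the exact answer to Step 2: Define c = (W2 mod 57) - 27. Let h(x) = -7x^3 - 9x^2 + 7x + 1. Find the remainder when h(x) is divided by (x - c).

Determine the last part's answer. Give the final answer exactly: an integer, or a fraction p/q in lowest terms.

52261

Step 1: cross terms: (-39*19 - -18*-2)=-777, (-18*38 - -19*19)=-323, (-19*-2 - -39*38)=1520; twice the area = |420| = 420; area = 210; answer 210
Step 2: W1 = 210; threaded value p + q = 211; w = 12028; 12028 = 2^2 * 31 * 97; sigma = (1 + 2 + 4) * (1 + 31) * (1 + 97) = 7 * 32 * 98 = 21952; answer 21952
Step 3: W2 = 21952; c = -20; remainder = value at the root: -7*(-20)^3 - 9*(-20)^2 + 7*(-20)^1 + 1 = (56000) + (-3600) + (-140) + (1) = 52261; answer 52261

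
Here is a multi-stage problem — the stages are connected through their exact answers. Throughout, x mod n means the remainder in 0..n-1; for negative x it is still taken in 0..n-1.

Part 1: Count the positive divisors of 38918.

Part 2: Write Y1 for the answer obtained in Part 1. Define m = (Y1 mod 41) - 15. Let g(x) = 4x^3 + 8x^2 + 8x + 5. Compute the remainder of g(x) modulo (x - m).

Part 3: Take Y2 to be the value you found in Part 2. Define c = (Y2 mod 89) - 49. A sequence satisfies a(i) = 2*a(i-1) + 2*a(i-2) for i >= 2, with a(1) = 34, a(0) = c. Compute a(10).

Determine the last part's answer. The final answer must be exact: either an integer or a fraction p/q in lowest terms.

Part 1: 38918 = 2 * 11 * 29 * 61; number of divisors = (1+1) * (1+1) * (1+1) * (1+1) = 16; answer 16
Part 2: Y1 = 16; m = 1; remainder = value at the root: 4*(1)^3 + 8*(1)^2 + 8*(1)^1 + 5 = (4) + (8) + (8) + (5) = 25; answer 25
Part 3: Y2 = 25; c = -24; a(2) = 2*(34) + 2*(-24) = 20; iterating: a(2)=20, a(3)=108, a(4)=256, a(5)=728, a(6)=1968, a(7)=5392, a(8)=14720, a(9)=40224, a(10)=109888; answer 109888

109888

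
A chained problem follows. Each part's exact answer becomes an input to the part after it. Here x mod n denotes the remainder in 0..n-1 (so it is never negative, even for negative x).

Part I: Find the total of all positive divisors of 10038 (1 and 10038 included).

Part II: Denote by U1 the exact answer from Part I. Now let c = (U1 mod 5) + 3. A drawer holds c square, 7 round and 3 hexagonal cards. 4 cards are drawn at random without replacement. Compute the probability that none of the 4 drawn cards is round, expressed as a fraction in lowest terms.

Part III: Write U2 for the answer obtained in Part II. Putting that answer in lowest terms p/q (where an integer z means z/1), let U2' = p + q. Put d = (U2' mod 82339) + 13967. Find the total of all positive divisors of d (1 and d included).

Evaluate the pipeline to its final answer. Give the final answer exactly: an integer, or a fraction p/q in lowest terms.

Part I: 10038 = 2 * 3 * 7 * 239; sigma = (1 + 2) * (1 + 3) * (1 + 7) * (1 + 239) = 3 * 4 * 8 * 240 = 23040; answer 23040
Part II: U1 = 23040; c = 3; total draws C(13,4) = 715; favorable C(6,4) = 15; P = 3/143; answer 3/143
Part III: U2 = 3/143; threaded value p + q = 146; d = 14113; 14113 = 11 * 1283; sigma = (1 + 11) * (1 + 1283) = 12 * 1284 = 15408; answer 15408

15408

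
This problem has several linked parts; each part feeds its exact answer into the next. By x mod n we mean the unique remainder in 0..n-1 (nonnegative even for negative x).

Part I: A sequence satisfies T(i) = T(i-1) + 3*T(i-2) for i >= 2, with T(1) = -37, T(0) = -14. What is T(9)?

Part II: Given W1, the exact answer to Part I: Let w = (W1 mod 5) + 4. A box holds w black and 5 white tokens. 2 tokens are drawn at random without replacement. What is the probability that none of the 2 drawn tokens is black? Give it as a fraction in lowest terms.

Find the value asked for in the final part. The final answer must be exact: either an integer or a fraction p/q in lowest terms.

5/18

Part I: T(2) = 1*(-37) + 3*(-14) = -79; iterating: T(2)=-79, T(3)=-190, T(4)=-427, T(5)=-997, T(6)=-2278, T(7)=-5269, T(8)=-12103, T(9)=-27910; answer -27910
Part II: W1 = -27910; w = 4; total draws C(9,2) = 36; favorable C(5,2) = 10; P = 5/18; answer 5/18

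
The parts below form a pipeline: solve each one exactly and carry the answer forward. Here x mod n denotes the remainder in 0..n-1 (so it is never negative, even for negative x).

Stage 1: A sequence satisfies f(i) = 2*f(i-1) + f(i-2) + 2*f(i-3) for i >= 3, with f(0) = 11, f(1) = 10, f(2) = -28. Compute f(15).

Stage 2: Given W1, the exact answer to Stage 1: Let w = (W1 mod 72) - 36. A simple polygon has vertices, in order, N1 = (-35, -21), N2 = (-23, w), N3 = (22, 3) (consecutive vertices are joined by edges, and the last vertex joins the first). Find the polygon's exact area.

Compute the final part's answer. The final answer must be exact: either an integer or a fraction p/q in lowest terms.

2505/2

Stage 1: f(3) = 2*(-28) + 1*(10) + 2*(11) = -24; iterating: f(3)=-24, f(4)=-56, f(5)=-192, f(6)=-488, f(7)=-1280, f(8)=-3432, f(9)=-9120, f(10)=-24232, f(11)=-64448, f(12)=-171368, f(13)=-455648, f(14)=-1211560, f(15)=-3221504; answer -3221504
Stage 2: W1 = -3221504; w = 28; cross terms: (-35*28 - -23*-21)=-1463, (-23*3 - 22*28)=-685, (22*-21 - -35*3)=-357; twice the area = |-2505| = 2505; area = 2505/2; answer 2505/2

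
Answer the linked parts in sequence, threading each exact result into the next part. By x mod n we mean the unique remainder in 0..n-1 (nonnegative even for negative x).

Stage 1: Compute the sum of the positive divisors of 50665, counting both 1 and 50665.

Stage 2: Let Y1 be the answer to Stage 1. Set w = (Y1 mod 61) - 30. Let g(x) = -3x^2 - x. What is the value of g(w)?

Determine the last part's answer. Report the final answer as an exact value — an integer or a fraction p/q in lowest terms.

Stage 1: 50665 = 5 * 10133; sigma = (1 + 5) * (1 + 10133) = 6 * 10134 = 60804; answer 60804
Stage 2: Y1 = 60804; w = 18; -3*(18)^2 - 1*(18)^1 = (-972) + (-18) = -990; answer -990

-990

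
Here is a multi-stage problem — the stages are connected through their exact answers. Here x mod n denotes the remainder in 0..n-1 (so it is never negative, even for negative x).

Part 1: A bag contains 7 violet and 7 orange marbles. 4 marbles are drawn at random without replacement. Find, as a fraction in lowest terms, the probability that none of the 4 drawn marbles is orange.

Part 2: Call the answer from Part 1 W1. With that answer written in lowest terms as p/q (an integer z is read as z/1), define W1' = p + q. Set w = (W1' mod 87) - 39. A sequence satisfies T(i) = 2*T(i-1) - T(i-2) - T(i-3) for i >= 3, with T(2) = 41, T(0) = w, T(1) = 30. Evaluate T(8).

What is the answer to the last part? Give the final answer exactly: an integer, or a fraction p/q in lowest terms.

-314

Part 1: total draws C(14,4) = 1001; favorable C(7,4) = 35; P = 5/143; answer 5/143
Part 2: W1 = 5/143; threaded value p + q = 148; w = 22; T(3) = 2*(41) - 1*(30) - 1*(22) = 30; iterating: T(3)=30, T(4)=-11, T(5)=-93, T(6)=-205, T(7)=-306, T(8)=-314; answer -314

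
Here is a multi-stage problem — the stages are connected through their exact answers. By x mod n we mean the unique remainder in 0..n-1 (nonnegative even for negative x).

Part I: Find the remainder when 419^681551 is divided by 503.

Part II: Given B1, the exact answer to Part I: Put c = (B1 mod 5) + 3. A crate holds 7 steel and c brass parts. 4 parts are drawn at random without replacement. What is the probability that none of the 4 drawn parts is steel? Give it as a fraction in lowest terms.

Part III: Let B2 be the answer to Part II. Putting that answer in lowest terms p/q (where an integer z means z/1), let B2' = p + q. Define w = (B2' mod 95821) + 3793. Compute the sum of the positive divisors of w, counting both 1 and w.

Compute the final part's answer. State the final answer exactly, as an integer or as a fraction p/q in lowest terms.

Part I: squarings mod 503: 419^1=419, 419^2=14, 419^4=196, 419^8=188, 419^16=134, 419^32=351, 419^64=469, 419^128=150, 419^256=368, 419^512=117, 419^1024=108, 419^2048=95, 419^4096=474, 419^8192=338, 419^16384=63, 419^32768=448, 419^65536=7, 419^131072=49, 419^262144=389, 419^524288=421; 419^681551 = 419^1 * 419^2 * 419^4 * 419^8 * 419^64 * 419^512 * 419^1024 * 419^8192 * 419^16384 * 419^131072 * 419^524288 = 102 (mod 503); answer 102
Part II: B1 = 102; c = 5; total draws C(12,4) = 495; favorable C(5,4) = 5; P = 1/99; answer 1/99
Part III: B2 = 1/99; threaded value p + q = 100; w = 3893; 3893 = 17 * 229; sigma = (1 + 17) * (1 + 229) = 18 * 230 = 4140; answer 4140

4140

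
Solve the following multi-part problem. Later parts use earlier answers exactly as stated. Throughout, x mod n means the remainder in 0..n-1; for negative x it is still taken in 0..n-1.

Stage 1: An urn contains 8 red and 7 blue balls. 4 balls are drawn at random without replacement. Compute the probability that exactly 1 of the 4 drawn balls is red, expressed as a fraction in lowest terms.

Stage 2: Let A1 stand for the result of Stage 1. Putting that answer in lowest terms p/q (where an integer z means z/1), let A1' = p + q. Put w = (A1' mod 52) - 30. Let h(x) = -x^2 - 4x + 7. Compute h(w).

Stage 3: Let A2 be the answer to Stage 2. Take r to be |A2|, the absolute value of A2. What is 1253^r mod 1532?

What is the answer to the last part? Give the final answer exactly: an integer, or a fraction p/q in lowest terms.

Stage 1: total draws C(15,4) = 1365; favorable C(8,1)*C(7,3) = 280; P = 8/39; answer 8/39
Stage 2: A1 = 8/39; threaded value p + q = 47; w = 17; -1*(17)^2 - 4*(17)^1 + 7 = (-289) + (-68) + (7) = -350; answer -350
Stage 3: A2 = -350; r = 350; squarings mod 1532: 1253^1=1253, 1253^2=1241, 1253^4=421, 1253^8=1061, 1253^16=1233, 1253^32=545, 1253^64=1349, 1253^128=1317, 1253^256=265; 1253^350 = 1253^2 * 1253^4 * 1253^8 * 1253^16 * 1253^64 * 1253^256 = 357 (mod 1532); answer 357

357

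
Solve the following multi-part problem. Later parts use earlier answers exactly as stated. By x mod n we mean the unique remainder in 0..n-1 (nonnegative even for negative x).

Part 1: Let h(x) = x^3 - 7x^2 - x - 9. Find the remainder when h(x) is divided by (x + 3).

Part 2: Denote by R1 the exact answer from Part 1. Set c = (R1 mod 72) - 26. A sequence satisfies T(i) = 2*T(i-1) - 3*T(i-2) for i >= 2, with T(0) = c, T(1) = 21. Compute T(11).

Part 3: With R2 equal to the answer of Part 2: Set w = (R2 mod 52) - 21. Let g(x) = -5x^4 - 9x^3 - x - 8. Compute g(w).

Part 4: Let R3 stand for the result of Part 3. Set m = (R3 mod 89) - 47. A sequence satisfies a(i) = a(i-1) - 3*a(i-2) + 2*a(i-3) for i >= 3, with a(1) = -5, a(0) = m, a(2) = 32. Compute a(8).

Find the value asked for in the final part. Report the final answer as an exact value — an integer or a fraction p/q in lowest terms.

Part 1: remainder = value at the root: 1*(-3)^3 - 7*(-3)^2 - 1*(-3)^1 - 9 = (-27) + (-63) + (3) + (-9) = -96; answer -96
Part 2: R1 = -96; c = 22; T(2) = 2*(21) - 3*(22) = -24; iterating: T(2)=-24, T(3)=-111, T(4)=-150, T(5)=33, T(6)=516, T(7)=933, T(8)=318, T(9)=-2163, T(10)=-5280, T(11)=-4071; answer -4071
Part 3: R2 = -4071; w = 16; -5*(16)^4 - 9*(16)^3 - 1*(16)^1 - 8 = (-327680) + (-36864) + (-16) + (-8) = -364568; answer -364568
Part 4: R3 = -364568; m = 18; a(3) = 1*(32) - 3*(-5) + 2*(18) = 83; iterating: a(3)=83, a(4)=-23, a(5)=-208, a(6)=27, a(7)=605, a(8)=108; answer 108

108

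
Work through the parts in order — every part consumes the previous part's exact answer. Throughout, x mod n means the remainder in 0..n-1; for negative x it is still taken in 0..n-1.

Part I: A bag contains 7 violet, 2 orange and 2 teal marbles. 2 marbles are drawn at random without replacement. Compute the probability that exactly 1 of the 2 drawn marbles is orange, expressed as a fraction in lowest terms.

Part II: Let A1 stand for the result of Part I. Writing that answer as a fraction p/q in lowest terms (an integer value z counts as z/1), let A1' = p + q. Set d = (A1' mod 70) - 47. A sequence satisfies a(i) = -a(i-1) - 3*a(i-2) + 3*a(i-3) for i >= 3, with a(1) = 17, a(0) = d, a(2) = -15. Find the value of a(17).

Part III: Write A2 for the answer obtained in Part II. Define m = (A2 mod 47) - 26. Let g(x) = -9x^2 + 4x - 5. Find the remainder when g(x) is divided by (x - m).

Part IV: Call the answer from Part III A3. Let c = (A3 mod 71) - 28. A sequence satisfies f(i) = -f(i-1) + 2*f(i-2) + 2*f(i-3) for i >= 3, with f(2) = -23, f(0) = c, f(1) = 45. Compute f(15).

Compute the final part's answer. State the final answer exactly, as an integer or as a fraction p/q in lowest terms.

Part I: total draws C(11,2) = 55; favorable C(2,1)*C(9,1) = 18; P = 18/55; answer 18/55
Part II: A1 = 18/55; threaded value p + q = 73; d = -44; a(3) = -1*(-15) - 3*(17) + 3*(-44) = -168; iterating: a(3)=-168, a(4)=264, a(5)=195, a(6)=-1491, a(7)=1698, a(8)=3360, a(9)=-12927, a(10)=7941, a(11)=40920, a(12)=-103524, a(13)=4587, a(14)=428745, a(15)=-753078, a(16)=-519396, a(17)=4064865; answer 4064865
Part III: A2 = 4064865; m = -3; remainder = value at the root: -9*(-3)^2 + 4*(-3)^1 - 5 = (-81) + (-12) + (-5) = -98; answer -98
Part IV: A3 = -98; c = 16; f(3) = -1*(-23) + 2*(45) + 2*(16) = 145; iterating: f(3)=145, f(4)=-101, f(5)=345, f(6)=-257, f(7)=745, f(8)=-569, f(9)=1545, f(10)=-1193, f(11)=3145, f(12)=-2441, f(13)=6345, f(14)=-4937, f(15)=12745; answer 12745

12745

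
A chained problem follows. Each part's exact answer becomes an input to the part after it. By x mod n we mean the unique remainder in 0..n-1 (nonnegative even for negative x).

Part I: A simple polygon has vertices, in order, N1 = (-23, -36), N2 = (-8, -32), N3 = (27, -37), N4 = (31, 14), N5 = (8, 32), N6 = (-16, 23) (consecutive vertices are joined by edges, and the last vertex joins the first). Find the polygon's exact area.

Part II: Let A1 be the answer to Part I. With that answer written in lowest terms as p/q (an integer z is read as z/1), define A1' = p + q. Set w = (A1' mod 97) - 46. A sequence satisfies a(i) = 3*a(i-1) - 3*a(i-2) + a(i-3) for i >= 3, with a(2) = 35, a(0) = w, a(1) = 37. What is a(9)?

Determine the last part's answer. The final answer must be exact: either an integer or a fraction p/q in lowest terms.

301

Part I: cross terms: (-23*-32 - -8*-36)=448, (-8*-37 - 27*-32)=1160, (27*14 - 31*-37)=1525, (31*32 - 8*14)=880, (8*23 - -16*32)=696, (-16*-36 - -23*23)=1105; twice the area = |5814| = 5814; area = 2907; answer 2907
Part II: A1 = 2907; threaded value p + q = 2908; w = 49; a(3) = 3*(35) - 3*(37) + 1*(49) = 43; iterating: a(3)=43, a(4)=61, a(5)=89, a(6)=127, a(7)=175, a(8)=233, a(9)=301; answer 301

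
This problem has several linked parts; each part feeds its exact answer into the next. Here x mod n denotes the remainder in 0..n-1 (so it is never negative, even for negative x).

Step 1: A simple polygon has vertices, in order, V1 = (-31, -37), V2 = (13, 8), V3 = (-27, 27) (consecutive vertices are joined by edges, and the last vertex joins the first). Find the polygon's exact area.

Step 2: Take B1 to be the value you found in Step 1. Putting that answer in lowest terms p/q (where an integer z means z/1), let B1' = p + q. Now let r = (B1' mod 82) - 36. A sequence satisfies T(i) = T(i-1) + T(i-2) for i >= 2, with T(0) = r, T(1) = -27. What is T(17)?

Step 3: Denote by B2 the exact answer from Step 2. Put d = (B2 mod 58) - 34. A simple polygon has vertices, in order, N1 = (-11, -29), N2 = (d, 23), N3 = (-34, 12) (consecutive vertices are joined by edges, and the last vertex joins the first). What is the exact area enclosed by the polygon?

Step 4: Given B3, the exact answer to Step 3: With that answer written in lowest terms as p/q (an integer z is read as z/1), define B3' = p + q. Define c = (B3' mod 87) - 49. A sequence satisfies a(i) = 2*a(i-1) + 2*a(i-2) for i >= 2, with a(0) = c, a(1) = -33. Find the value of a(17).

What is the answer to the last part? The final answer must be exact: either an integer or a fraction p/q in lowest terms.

-128372992

Step 1: cross terms: (-31*8 - 13*-37)=233, (13*27 - -27*8)=567, (-27*-37 - -31*27)=1836; twice the area = |2636| = 2636; area = 1318; answer 1318
Step 2: B1 = 1318; threaded value p + q = 1319; r = -29; T(2) = 1*(-27) + 1*(-29) = -56; iterating: T(2)=-56, T(3)=-83, T(4)=-139, T(5)=-222, T(6)=-361, T(7)=-583, T(8)=-944, T(9)=-1527, T(10)=-2471, T(11)=-3998, T(12)=-6469, T(13)=-10467, T(14)=-16936, T(15)=-27403, T(16)=-44339, T(17)=-71742; answer -71742
Step 3: B2 = -71742; d = -30; cross terms: (-11*23 - -30*-29)=-1123, (-30*12 - -34*23)=422, (-34*-29 - -11*12)=1118; twice the area = |417| = 417; area = 417/2; answer 417/2
Step 4: B3 = 417/2; threaded value p + q = 419; c = 22; a(2) = 2*(-33) + 2*(22) = -22; iterating: a(2)=-22, a(3)=-110, a(4)=-264, a(5)=-748, a(6)=-2024, a(7)=-5544, a(8)=-15136, a(9)=-41360, a(10)=-112992, a(11)=-308704, a(12)=-843392, a(13)=-2304192, a(14)=-6295168, a(15)=-17198720, a(16)=-46987776, a(17)=-128372992; answer -128372992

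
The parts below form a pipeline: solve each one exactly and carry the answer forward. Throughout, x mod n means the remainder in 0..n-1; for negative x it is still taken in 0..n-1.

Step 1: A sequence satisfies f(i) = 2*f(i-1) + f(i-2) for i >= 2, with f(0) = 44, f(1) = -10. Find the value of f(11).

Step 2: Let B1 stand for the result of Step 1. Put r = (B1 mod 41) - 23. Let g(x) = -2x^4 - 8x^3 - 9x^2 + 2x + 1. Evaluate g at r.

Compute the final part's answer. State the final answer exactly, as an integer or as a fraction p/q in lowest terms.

Step 1: f(2) = 2*(-10) + 1*(44) = 24; iterating: f(2)=24, f(3)=38, f(4)=100, f(5)=238, f(6)=576, f(7)=1390, f(8)=3356, f(9)=8102, f(10)=19560, f(11)=47222; answer 47222
Step 2: B1 = 47222; r = 8; -2*(8)^4 - 8*(8)^3 - 9*(8)^2 + 2*(8)^1 + 1 = (-8192) + (-4096) + (-576) + (16) + (1) = -12847; answer -12847

-12847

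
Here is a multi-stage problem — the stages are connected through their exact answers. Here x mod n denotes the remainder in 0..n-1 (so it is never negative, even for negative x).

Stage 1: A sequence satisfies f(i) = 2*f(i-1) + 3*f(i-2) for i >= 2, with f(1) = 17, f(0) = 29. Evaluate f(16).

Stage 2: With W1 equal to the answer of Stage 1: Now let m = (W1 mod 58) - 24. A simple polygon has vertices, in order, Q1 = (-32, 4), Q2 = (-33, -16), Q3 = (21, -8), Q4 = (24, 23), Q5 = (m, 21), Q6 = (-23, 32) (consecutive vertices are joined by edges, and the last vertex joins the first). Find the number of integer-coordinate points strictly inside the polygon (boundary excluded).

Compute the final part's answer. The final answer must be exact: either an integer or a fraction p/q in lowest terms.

Stage 1: f(2) = 2*(17) + 3*(29) = 121; iterating: f(2)=121, f(3)=293, f(4)=949, f(5)=2777, f(6)=8401, f(7)=25133, f(8)=75469, f(9)=226337, f(10)=679081, f(11)=2037173, f(12)=6111589, f(13)=18334697, f(14)=55004161, f(15)=165012413, f(16)=495037309; answer 495037309
Stage 2: W1 = 495037309; m = -23; cross terms: (-32*-16 - -33*4)=644, (-33*-8 - 21*-16)=600, (21*23 - 24*-8)=675, (24*21 - -23*23)=1033, (-23*32 - -23*21)=-253, (-23*4 - -32*32)=932; twice the area = |3631| = 3631; area = 3631/2; boundary points = 1 + 2 + 1 + 1 + 11 + 1 = 17; strictly interior points = area - boundary/2 + 1 = 1808; answer 1808

1808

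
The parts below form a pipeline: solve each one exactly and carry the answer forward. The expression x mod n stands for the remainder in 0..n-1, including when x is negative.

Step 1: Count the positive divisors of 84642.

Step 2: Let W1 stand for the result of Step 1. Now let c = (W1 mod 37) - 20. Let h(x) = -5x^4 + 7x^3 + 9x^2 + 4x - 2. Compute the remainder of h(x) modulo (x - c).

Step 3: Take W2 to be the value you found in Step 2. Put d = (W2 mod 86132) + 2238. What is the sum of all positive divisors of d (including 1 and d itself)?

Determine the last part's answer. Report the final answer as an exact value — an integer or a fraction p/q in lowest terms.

120960

Step 1: 84642 = 2 * 3 * 14107; number of divisors = (1+1) * (1+1) * (1+1) = 8; answer 8
Step 2: W1 = 8; c = -12; remainder = value at the root: -5*(-12)^4 + 7*(-12)^3 + 9*(-12)^2 + 4*(-12)^1 - 2 = (-103680) + (-12096) + (1296) + (-48) + (-2) = -114530; answer -114530
Step 3: W2 = -114530; d = 59972; 59972 = 2^2 * 11 * 29 * 47; sigma = (1 + 2 + 4) * (1 + 11) * (1 + 29) * (1 + 47) = 7 * 12 * 30 * 48 = 120960; answer 120960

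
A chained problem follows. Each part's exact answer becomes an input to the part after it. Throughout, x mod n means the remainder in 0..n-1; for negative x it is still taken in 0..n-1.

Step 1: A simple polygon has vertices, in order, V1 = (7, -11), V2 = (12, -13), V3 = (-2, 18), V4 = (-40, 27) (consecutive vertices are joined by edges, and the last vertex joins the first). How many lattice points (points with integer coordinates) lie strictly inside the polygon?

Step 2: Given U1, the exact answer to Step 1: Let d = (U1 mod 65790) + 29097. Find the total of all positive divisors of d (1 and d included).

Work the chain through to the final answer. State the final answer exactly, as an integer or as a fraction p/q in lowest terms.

Step 1: cross terms: (7*-13 - 12*-11)=41, (12*18 - -2*-13)=190, (-2*27 - -40*18)=666, (-40*-11 - 7*27)=251; twice the area = |1148| = 1148; area = 574; boundary points = 1 + 1 + 1 + 1 = 4; strictly interior points = area - boundary/2 + 1 = 573; answer 573
Step 2: U1 = 573; d = 29670; 29670 = 2 * 3 * 5 * 23 * 43; sigma = (1 + 2) * (1 + 3) * (1 + 5) * (1 + 23) * (1 + 43) = 3 * 4 * 6 * 24 * 44 = 76032; answer 76032

76032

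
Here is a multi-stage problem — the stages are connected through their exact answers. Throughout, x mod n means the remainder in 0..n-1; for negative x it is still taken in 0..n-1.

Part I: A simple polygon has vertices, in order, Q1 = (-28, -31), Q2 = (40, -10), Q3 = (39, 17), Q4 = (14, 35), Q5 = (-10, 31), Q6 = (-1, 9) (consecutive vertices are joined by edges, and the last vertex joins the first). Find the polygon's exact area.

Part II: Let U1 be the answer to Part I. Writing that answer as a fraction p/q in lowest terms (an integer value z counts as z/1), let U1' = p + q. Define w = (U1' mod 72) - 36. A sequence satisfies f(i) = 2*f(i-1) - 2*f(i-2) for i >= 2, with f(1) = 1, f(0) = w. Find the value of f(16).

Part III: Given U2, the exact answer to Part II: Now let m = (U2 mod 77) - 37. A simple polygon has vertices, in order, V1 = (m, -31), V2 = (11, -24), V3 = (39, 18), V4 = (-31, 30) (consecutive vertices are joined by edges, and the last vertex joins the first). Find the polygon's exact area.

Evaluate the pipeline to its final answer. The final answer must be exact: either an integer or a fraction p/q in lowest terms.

1893

Part I: cross terms: (-28*-10 - 40*-31)=1520, (40*17 - 39*-10)=1070, (39*35 - 14*17)=1127, (14*31 - -10*35)=784, (-10*9 - -1*31)=-59, (-1*-31 - -28*9)=283; twice the area = |4725| = 4725; area = 4725/2; answer 4725/2
Part II: U1 = 4725/2; threaded value p + q = 4727; w = 11; f(2) = 2*(1) - 2*(11) = -20; iterating: f(2)=-20, f(3)=-42, f(4)=-44, f(5)=-4, f(6)=80, f(7)=168, f(8)=176, f(9)=16, f(10)=-320, f(11)=-672, f(12)=-704, f(13)=-64, f(14)=1280, f(15)=2688, f(16)=2816; answer 2816
Part III: U2 = 2816; m = 7; cross terms: (7*-24 - 11*-31)=173, (11*18 - 39*-24)=1134, (39*30 - -31*18)=1728, (-31*-31 - 7*30)=751; twice the area = |3786| = 3786; area = 1893; answer 1893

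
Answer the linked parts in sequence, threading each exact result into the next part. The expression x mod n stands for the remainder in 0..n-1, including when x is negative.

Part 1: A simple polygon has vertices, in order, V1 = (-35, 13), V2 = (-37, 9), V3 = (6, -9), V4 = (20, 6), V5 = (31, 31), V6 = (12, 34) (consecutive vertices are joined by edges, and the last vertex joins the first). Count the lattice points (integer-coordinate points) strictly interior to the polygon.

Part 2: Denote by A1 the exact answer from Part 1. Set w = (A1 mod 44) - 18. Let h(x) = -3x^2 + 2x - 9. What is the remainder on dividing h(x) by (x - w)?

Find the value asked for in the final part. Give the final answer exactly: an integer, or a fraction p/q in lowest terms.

Part 1: cross terms: (-35*9 - -37*13)=166, (-37*-9 - 6*9)=279, (6*6 - 20*-9)=216, (20*31 - 31*6)=434, (31*34 - 12*31)=682, (12*13 - -35*34)=1346; twice the area = |3123| = 3123; area = 3123/2; boundary points = 2 + 1 + 1 + 1 + 1 + 1 = 7; strictly interior points = area - boundary/2 + 1 = 1559; answer 1559
Part 2: A1 = 1559; w = 1; remainder = value at the root: -3*(1)^2 + 2*(1)^1 - 9 = (-3) + (2) + (-9) = -10; answer -10

-10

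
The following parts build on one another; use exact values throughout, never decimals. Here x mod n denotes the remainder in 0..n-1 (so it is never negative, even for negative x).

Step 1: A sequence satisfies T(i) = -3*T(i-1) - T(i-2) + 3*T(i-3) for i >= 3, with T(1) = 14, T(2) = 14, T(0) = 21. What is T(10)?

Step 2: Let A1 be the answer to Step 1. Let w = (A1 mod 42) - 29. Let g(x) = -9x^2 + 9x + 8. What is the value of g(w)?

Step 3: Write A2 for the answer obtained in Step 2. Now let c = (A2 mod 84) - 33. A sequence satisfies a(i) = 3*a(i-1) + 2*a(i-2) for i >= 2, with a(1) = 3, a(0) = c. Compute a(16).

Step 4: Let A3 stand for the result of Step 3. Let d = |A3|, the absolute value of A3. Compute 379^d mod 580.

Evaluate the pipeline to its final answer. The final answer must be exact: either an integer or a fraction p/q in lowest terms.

Step 1: T(3) = -3*(14) - 1*(14) + 3*(21) = 7; iterating: T(3)=7, T(4)=7, T(5)=14, T(6)=-28, T(7)=91, T(8)=-203, T(9)=434, T(10)=-826; answer -826
Step 2: A1 = -826; w = -15; -9*(-15)^2 + 9*(-15)^1 + 8 = (-2025) + (-135) + (8) = -2152; answer -2152
Step 3: A2 = -2152; c = -1; a(2) = 3*(3) + 2*(-1) = 7; iterating: a(2)=7, a(3)=27, a(4)=95, a(5)=339, a(6)=1207, a(7)=4299, a(8)=15311, a(9)=54531, a(10)=194215, a(11)=691707, a(12)=2463551, a(13)=8774067, a(14)=31249303, a(15)=111296043, a(16)=396386735; answer 396386735
Step 4: A3 = 396386735; d = 396386735; squarings mod 580: 379^1=379, 379^2=381, 379^4=161, 379^8=401, 379^16=141, 379^32=161, 379^64=401, 379^128=141, 379^256=161, 379^512=401, 379^1024=141, 379^2048=161, 379^4096=401, 379^8192=141, 379^16384=161, 379^32768=401, 379^65536=141, 379^131072=161, 379^262144=401, 379^524288=141, 379^1048576=161, 379^2097152=401, 379^4194304=141, 379^8388608=161, 379^16777216=401, 379^33554432=141, 379^67108864=161, 379^134217728=401, 379^268435456=141; 379^396386735 = 379^1 * 379^2 * 379^4 * 379^8 * 379^32 * 379^128 * 379^256 * 379^8192 * 379^16384 * 379^2097152 * 379^8388608 * 379^16777216 * 379^33554432 * 379^67108864 * 379^268435456 = 559 (mod 580); answer 559

559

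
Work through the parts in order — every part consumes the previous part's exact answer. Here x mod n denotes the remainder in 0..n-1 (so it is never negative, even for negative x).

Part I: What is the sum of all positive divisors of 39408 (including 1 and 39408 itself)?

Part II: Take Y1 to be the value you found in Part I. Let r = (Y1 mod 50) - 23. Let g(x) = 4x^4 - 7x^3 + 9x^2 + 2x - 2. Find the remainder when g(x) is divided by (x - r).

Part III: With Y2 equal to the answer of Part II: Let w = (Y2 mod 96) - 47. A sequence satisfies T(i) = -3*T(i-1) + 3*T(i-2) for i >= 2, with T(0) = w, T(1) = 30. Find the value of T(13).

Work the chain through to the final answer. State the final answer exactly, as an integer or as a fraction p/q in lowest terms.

293954670

Part I: 39408 = 2^4 * 3 * 821; sigma = (1 + 2 + 4 + 8 + 16) * (1 + 3) * (1 + 821) = 31 * 4 * 822 = 101928; answer 101928
Part II: Y1 = 101928; r = 5; remainder = value at the root: 4*(5)^4 - 7*(5)^3 + 9*(5)^2 + 2*(5)^1 - 2 = (2500) + (-875) + (225) + (10) + (-2) = 1858; answer 1858
Part III: Y2 = 1858; w = -13; T(2) = -3*(30) + 3*(-13) = -129; iterating: T(2)=-129, T(3)=477, T(4)=-1818, T(5)=6885, T(6)=-26109, T(7)=98982, T(8)=-375273, T(9)=1422765, T(10)=-5394114, T(11)=20450637, T(12)=-77534253, T(13)=293954670; answer 293954670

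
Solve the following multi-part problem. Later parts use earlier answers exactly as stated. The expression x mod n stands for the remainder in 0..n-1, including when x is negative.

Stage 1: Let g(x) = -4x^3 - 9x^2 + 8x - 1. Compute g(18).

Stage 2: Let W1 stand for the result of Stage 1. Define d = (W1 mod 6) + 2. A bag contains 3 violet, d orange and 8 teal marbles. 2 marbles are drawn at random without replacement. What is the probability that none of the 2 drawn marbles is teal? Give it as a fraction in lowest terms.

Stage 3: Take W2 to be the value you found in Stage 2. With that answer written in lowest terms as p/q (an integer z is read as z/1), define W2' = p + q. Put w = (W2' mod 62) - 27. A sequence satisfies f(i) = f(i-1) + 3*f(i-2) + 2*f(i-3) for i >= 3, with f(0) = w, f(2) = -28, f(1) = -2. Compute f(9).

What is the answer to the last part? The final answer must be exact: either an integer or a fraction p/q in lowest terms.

Stage 1: -4*(18)^3 - 9*(18)^2 + 8*(18)^1 - 1 = (-23328) + (-2916) + (144) + (-1) = -26101; answer -26101
Stage 2: W1 = -26101; d = 7; total draws C(18,2) = 153; favorable C(10,2) = 45; P = 5/17; answer 5/17
Stage 3: W2 = 5/17; threaded value p + q = 22; w = -5; f(3) = 1*(-28) + 3*(-2) + 2*(-5) = -44; iterating: f(3)=-44, f(4)=-132, f(5)=-320, f(6)=-804, f(7)=-2028, f(8)=-5080, f(9)=-12772; answer -12772

-12772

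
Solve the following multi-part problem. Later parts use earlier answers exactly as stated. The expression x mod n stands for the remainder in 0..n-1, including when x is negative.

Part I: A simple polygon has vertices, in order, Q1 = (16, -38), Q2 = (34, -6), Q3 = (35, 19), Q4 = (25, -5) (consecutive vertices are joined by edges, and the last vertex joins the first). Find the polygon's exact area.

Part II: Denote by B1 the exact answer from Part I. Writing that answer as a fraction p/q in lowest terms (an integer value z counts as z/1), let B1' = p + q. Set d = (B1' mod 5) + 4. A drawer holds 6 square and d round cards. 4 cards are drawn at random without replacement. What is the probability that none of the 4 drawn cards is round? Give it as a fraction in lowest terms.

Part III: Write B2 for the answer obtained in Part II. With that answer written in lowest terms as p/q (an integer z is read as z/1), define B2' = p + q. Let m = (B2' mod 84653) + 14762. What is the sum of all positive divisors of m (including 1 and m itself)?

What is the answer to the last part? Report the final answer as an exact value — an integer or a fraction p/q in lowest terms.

38640

Part I: cross terms: (16*-6 - 34*-38)=1196, (34*19 - 35*-6)=856, (35*-5 - 25*19)=-650, (25*-38 - 16*-5)=-870; twice the area = |532| = 532; area = 266; answer 266
Part II: B1 = 266; threaded value p + q = 267; d = 6; total draws C(12,4) = 495; favorable C(6,4) = 15; P = 1/33; answer 1/33
Part III: B2 = 1/33; threaded value p + q = 34; m = 14796; 14796 = 2^2 * 3^3 * 137; sigma = (1 + 2 + 4) * (1 + 3 + 9 + 27) * (1 + 137) = 7 * 40 * 138 = 38640; answer 38640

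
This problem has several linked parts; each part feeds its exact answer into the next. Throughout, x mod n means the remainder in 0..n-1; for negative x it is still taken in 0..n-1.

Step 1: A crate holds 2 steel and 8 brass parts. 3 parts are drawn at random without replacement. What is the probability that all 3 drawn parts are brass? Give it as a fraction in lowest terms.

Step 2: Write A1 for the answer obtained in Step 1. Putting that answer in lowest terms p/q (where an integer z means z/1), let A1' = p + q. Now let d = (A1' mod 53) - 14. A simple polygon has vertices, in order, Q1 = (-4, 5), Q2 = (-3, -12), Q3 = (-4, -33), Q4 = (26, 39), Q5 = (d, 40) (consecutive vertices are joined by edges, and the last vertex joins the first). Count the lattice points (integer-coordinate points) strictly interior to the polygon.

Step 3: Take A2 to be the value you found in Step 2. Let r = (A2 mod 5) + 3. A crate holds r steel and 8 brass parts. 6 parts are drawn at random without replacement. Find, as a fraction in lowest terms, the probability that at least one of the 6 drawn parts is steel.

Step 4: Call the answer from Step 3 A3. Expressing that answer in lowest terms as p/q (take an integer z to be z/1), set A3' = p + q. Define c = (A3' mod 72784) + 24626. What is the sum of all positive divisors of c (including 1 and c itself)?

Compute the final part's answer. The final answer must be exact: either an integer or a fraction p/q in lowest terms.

Step 1: total draws C(10,3) = 120; favorable C(8,3) = 56; P = 7/15; answer 7/15
Step 2: A1 = 7/15; threaded value p + q = 22; d = 8; cross terms: (-4*-12 - -3*5)=63, (-3*-33 - -4*-12)=51, (-4*39 - 26*-33)=702, (26*40 - 8*39)=728, (8*5 - -4*40)=200; twice the area = |1744| = 1744; area = 872; boundary points = 1 + 1 + 6 + 1 + 1 = 10; strictly interior points = area - boundary/2 + 1 = 868; answer 868
Step 3: A2 = 868; r = 6; total draws C(14,6) = 3003; complement C(8,6) = 28; favorable 3003 - 28 = 2975; P = 425/429; answer 425/429
Step 4: A3 = 425/429; threaded value p + q = 854; c = 25480; 25480 = 2^3 * 5 * 7^2 * 13; sigma = (1 + 2 + 4 + 8) * (1 + 5) * (1 + 7 + 49) * (1 + 13) = 15 * 6 * 57 * 14 = 71820; answer 71820

71820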